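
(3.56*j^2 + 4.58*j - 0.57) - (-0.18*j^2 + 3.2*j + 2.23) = 3.74*j^2 + 1.38*j - 2.8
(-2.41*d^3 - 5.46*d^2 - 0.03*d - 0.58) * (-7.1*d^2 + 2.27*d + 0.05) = 17.111*d^5 + 33.2953*d^4 - 12.3017*d^3 + 3.7769*d^2 - 1.3181*d - 0.029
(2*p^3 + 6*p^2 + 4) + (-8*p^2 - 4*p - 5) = 2*p^3 - 2*p^2 - 4*p - 1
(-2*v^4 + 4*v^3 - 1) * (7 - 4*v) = 8*v^5 - 30*v^4 + 28*v^3 + 4*v - 7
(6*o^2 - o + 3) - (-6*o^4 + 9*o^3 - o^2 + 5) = 6*o^4 - 9*o^3 + 7*o^2 - o - 2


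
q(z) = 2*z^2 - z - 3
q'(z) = 4*z - 1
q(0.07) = -3.06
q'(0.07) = -0.72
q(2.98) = 11.78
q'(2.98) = 10.92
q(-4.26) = 37.56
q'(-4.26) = -18.04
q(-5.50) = 63.00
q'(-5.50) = -23.00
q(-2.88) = 16.47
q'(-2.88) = -12.52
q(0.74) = -2.64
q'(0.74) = 1.96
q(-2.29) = 9.78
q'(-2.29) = -10.16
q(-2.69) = 14.16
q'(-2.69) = -11.76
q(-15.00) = 462.00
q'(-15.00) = -61.00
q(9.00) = 150.00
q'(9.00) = 35.00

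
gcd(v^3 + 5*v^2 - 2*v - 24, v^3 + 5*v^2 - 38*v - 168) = v + 4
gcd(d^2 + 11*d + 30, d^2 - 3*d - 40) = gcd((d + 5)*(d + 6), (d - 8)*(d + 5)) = d + 5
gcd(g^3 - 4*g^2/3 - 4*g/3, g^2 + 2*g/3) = g^2 + 2*g/3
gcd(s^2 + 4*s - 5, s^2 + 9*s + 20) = s + 5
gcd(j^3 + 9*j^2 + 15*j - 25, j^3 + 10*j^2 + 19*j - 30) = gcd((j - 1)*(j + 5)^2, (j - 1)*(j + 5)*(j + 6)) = j^2 + 4*j - 5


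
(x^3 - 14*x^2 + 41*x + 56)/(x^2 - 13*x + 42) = (x^2 - 7*x - 8)/(x - 6)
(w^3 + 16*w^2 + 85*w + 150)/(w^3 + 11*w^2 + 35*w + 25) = (w + 6)/(w + 1)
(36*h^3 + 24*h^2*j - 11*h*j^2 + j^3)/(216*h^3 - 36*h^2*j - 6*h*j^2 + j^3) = (h + j)/(6*h + j)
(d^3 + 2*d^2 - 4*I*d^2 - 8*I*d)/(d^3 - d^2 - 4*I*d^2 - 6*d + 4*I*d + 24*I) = d/(d - 3)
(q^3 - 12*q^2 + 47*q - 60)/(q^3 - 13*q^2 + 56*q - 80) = (q - 3)/(q - 4)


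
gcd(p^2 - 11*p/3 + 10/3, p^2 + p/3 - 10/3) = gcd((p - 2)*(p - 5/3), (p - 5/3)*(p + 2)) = p - 5/3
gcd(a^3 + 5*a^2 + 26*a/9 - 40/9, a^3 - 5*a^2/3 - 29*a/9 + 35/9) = a + 5/3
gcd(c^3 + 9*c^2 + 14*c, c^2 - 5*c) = c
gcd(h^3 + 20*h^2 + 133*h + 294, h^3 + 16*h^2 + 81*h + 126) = h^2 + 13*h + 42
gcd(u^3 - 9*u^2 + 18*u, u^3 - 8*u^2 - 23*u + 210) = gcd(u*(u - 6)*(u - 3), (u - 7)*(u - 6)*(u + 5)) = u - 6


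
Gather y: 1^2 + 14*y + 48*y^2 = 48*y^2 + 14*y + 1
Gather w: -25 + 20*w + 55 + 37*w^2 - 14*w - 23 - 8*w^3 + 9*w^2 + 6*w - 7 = -8*w^3 + 46*w^2 + 12*w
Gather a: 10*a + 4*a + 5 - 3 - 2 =14*a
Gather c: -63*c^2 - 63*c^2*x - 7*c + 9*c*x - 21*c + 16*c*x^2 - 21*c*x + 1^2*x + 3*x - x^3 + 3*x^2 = c^2*(-63*x - 63) + c*(16*x^2 - 12*x - 28) - x^3 + 3*x^2 + 4*x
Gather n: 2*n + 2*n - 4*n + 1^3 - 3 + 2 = 0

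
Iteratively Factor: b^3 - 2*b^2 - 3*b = (b - 3)*(b^2 + b) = (b - 3)*(b + 1)*(b)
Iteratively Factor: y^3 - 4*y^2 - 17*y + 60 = (y - 3)*(y^2 - y - 20) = (y - 3)*(y + 4)*(y - 5)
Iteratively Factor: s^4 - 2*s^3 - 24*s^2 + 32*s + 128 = (s - 4)*(s^3 + 2*s^2 - 16*s - 32) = (s - 4)^2*(s^2 + 6*s + 8) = (s - 4)^2*(s + 4)*(s + 2)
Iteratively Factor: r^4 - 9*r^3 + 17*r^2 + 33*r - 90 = (r + 2)*(r^3 - 11*r^2 + 39*r - 45) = (r - 3)*(r + 2)*(r^2 - 8*r + 15) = (r - 3)^2*(r + 2)*(r - 5)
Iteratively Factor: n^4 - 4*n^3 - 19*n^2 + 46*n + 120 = (n - 4)*(n^3 - 19*n - 30) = (n - 5)*(n - 4)*(n^2 + 5*n + 6) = (n - 5)*(n - 4)*(n + 3)*(n + 2)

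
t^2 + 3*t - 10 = (t - 2)*(t + 5)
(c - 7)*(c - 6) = c^2 - 13*c + 42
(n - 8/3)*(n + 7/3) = n^2 - n/3 - 56/9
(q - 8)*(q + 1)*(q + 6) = q^3 - q^2 - 50*q - 48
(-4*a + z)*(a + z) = -4*a^2 - 3*a*z + z^2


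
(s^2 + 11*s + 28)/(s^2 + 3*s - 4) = (s + 7)/(s - 1)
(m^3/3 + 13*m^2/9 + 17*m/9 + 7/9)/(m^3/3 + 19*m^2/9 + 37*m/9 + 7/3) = (m + 1)/(m + 3)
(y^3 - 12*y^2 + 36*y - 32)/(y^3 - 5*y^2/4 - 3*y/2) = 4*(y^2 - 10*y + 16)/(y*(4*y + 3))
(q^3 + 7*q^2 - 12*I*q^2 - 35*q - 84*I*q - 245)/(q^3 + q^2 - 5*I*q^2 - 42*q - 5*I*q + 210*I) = (q - 7*I)/(q - 6)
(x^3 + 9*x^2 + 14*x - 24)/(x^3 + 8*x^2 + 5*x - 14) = (x^2 + 10*x + 24)/(x^2 + 9*x + 14)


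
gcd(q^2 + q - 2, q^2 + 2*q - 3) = q - 1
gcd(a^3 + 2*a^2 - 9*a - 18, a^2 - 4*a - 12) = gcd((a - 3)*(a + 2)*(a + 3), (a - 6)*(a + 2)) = a + 2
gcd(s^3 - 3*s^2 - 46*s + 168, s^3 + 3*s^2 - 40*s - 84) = s^2 + s - 42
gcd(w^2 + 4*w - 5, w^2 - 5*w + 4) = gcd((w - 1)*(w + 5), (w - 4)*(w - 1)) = w - 1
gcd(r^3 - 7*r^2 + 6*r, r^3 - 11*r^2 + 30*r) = r^2 - 6*r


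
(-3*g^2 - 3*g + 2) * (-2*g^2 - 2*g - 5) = 6*g^4 + 12*g^3 + 17*g^2 + 11*g - 10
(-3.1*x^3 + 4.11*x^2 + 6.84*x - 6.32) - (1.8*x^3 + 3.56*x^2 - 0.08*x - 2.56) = -4.9*x^3 + 0.55*x^2 + 6.92*x - 3.76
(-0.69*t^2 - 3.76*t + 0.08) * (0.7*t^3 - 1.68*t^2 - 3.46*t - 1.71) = -0.483*t^5 - 1.4728*t^4 + 8.7602*t^3 + 14.0551*t^2 + 6.1528*t - 0.1368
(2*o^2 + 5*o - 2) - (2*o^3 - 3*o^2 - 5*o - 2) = -2*o^3 + 5*o^2 + 10*o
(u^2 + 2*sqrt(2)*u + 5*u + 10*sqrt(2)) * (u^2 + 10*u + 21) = u^4 + 2*sqrt(2)*u^3 + 15*u^3 + 30*sqrt(2)*u^2 + 71*u^2 + 105*u + 142*sqrt(2)*u + 210*sqrt(2)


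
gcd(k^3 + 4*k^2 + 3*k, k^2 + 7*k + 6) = k + 1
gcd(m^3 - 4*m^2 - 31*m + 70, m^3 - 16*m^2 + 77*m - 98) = m^2 - 9*m + 14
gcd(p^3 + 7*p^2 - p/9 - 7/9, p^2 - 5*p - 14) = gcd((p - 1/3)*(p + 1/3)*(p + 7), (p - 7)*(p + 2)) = 1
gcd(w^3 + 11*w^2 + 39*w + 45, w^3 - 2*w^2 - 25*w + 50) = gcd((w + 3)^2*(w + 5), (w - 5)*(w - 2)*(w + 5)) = w + 5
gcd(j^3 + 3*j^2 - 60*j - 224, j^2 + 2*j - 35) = j + 7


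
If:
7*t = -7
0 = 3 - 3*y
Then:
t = -1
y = 1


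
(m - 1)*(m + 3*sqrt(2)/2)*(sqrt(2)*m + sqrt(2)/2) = sqrt(2)*m^3 - sqrt(2)*m^2/2 + 3*m^2 - 3*m/2 - sqrt(2)*m/2 - 3/2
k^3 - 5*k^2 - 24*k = k*(k - 8)*(k + 3)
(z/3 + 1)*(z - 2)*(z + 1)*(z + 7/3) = z^4/3 + 13*z^3/9 - z^2/9 - 53*z/9 - 14/3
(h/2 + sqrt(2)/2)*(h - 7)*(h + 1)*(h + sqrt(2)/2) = h^4/2 - 3*h^3 + 3*sqrt(2)*h^3/4 - 9*sqrt(2)*h^2/2 - 3*h^2 - 21*sqrt(2)*h/4 - 3*h - 7/2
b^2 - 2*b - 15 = (b - 5)*(b + 3)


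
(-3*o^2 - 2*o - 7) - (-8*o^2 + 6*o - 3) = 5*o^2 - 8*o - 4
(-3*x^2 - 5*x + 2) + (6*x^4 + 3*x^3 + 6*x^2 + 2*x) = 6*x^4 + 3*x^3 + 3*x^2 - 3*x + 2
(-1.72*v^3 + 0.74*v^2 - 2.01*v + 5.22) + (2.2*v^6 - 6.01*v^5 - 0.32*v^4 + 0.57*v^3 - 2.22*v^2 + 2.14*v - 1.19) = 2.2*v^6 - 6.01*v^5 - 0.32*v^4 - 1.15*v^3 - 1.48*v^2 + 0.13*v + 4.03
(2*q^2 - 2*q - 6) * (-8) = -16*q^2 + 16*q + 48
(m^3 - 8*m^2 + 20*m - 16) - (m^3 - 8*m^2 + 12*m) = 8*m - 16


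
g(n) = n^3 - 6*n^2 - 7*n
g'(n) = 3*n^2 - 12*n - 7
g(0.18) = -1.45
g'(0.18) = -9.06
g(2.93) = -46.87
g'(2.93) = -16.41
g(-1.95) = -16.58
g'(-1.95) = 27.81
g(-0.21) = 1.20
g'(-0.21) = -4.35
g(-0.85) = 1.00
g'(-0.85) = 5.37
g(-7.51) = -709.40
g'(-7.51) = 252.32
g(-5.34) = -285.99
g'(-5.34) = 142.63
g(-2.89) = -54.02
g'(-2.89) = 52.74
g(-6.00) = -390.00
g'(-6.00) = 173.00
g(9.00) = 180.00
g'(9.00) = 128.00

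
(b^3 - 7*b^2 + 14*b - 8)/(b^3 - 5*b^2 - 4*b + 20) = (b^2 - 5*b + 4)/(b^2 - 3*b - 10)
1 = 1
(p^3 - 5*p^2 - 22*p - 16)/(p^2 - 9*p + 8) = (p^2 + 3*p + 2)/(p - 1)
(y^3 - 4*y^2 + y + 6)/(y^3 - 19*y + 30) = (y + 1)/(y + 5)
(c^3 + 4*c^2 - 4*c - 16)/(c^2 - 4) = c + 4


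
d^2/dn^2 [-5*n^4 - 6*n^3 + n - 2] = 12*n*(-5*n - 3)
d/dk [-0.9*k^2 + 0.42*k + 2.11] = 0.42 - 1.8*k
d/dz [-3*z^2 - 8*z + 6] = -6*z - 8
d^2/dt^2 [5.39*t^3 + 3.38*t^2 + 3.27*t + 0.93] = 32.34*t + 6.76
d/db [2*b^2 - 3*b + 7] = 4*b - 3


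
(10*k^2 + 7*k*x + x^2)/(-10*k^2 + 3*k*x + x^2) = (2*k + x)/(-2*k + x)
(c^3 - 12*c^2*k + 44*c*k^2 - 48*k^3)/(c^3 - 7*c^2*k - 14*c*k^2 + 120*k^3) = (c^2 - 6*c*k + 8*k^2)/(c^2 - c*k - 20*k^2)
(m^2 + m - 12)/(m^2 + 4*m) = (m - 3)/m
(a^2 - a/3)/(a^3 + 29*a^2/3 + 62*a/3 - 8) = a/(a^2 + 10*a + 24)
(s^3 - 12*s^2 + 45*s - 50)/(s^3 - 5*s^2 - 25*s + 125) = (s - 2)/(s + 5)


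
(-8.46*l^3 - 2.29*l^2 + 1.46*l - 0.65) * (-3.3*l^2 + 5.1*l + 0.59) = 27.918*l^5 - 35.589*l^4 - 21.4884*l^3 + 8.2399*l^2 - 2.4536*l - 0.3835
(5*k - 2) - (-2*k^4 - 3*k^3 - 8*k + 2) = 2*k^4 + 3*k^3 + 13*k - 4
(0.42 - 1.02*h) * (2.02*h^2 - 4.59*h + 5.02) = -2.0604*h^3 + 5.5302*h^2 - 7.0482*h + 2.1084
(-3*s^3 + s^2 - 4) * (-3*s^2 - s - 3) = 9*s^5 + 8*s^3 + 9*s^2 + 4*s + 12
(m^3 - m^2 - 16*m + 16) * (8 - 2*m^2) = -2*m^5 + 2*m^4 + 40*m^3 - 40*m^2 - 128*m + 128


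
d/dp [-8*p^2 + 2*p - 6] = 2 - 16*p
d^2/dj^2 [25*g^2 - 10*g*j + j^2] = 2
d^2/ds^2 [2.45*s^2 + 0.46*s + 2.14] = 4.90000000000000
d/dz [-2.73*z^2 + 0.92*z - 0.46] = 0.92 - 5.46*z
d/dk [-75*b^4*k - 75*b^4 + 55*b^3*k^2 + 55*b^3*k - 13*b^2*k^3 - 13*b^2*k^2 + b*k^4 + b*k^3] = b*(-75*b^3 + 110*b^2*k + 55*b^2 - 39*b*k^2 - 26*b*k + 4*k^3 + 3*k^2)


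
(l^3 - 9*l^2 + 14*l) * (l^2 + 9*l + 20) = l^5 - 47*l^3 - 54*l^2 + 280*l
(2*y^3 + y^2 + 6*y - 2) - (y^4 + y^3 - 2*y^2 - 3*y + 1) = -y^4 + y^3 + 3*y^2 + 9*y - 3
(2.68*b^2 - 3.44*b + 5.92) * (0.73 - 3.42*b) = -9.1656*b^3 + 13.7212*b^2 - 22.7576*b + 4.3216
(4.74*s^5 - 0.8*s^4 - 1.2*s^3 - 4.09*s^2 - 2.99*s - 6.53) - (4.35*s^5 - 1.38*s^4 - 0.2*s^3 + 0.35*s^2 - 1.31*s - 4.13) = 0.390000000000001*s^5 + 0.58*s^4 - 1.0*s^3 - 4.44*s^2 - 1.68*s - 2.4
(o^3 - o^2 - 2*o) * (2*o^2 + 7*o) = 2*o^5 + 5*o^4 - 11*o^3 - 14*o^2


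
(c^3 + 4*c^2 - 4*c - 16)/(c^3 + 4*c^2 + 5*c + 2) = (c^2 + 2*c - 8)/(c^2 + 2*c + 1)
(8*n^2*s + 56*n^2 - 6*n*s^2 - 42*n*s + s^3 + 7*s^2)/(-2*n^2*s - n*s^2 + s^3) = (-4*n*s - 28*n + s^2 + 7*s)/(s*(n + s))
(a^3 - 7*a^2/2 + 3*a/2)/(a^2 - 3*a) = a - 1/2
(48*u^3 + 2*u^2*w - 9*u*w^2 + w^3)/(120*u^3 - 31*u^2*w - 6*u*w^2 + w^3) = (2*u + w)/(5*u + w)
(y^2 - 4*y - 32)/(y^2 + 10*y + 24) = (y - 8)/(y + 6)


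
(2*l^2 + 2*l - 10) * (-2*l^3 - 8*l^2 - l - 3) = -4*l^5 - 20*l^4 + 2*l^3 + 72*l^2 + 4*l + 30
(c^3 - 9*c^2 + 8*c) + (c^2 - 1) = c^3 - 8*c^2 + 8*c - 1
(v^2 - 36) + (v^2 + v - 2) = 2*v^2 + v - 38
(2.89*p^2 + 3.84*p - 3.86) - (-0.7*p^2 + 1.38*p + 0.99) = 3.59*p^2 + 2.46*p - 4.85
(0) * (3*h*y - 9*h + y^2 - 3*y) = 0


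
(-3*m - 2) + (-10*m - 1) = -13*m - 3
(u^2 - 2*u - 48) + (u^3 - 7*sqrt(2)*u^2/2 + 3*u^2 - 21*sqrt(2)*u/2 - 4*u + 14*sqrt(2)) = u^3 - 7*sqrt(2)*u^2/2 + 4*u^2 - 21*sqrt(2)*u/2 - 6*u - 48 + 14*sqrt(2)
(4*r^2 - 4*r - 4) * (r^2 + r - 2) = 4*r^4 - 16*r^2 + 4*r + 8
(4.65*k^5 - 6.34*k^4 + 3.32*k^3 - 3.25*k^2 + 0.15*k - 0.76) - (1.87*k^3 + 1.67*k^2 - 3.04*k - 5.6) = 4.65*k^5 - 6.34*k^4 + 1.45*k^3 - 4.92*k^2 + 3.19*k + 4.84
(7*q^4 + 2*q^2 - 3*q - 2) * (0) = 0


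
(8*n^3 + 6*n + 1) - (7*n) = 8*n^3 - n + 1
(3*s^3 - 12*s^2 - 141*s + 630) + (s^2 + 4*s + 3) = 3*s^3 - 11*s^2 - 137*s + 633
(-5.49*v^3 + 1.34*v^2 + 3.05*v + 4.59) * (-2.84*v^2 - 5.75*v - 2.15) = 15.5916*v^5 + 27.7619*v^4 - 4.5635*v^3 - 33.4541*v^2 - 32.95*v - 9.8685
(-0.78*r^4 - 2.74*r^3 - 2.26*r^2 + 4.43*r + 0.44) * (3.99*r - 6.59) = -3.1122*r^5 - 5.7924*r^4 + 9.0392*r^3 + 32.5691*r^2 - 27.4381*r - 2.8996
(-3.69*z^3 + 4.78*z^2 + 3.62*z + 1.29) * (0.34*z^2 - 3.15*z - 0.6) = -1.2546*z^5 + 13.2487*z^4 - 11.6122*z^3 - 13.8324*z^2 - 6.2355*z - 0.774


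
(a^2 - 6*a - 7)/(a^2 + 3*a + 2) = (a - 7)/(a + 2)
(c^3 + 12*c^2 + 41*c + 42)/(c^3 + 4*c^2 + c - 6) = (c + 7)/(c - 1)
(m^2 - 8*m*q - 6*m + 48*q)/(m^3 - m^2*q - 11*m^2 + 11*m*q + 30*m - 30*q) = (-m + 8*q)/(-m^2 + m*q + 5*m - 5*q)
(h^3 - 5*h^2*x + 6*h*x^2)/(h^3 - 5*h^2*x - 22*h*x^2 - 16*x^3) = h*(-h^2 + 5*h*x - 6*x^2)/(-h^3 + 5*h^2*x + 22*h*x^2 + 16*x^3)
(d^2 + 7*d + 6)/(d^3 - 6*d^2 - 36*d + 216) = (d + 1)/(d^2 - 12*d + 36)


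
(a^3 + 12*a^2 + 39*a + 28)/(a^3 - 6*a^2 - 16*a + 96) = (a^2 + 8*a + 7)/(a^2 - 10*a + 24)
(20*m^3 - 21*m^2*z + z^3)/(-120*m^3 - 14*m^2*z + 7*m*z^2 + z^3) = (-m + z)/(6*m + z)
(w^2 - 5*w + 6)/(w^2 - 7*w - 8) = (-w^2 + 5*w - 6)/(-w^2 + 7*w + 8)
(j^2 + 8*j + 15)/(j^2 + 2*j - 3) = (j + 5)/(j - 1)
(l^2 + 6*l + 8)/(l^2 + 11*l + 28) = (l + 2)/(l + 7)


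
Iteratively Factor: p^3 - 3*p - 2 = (p + 1)*(p^2 - p - 2) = (p - 2)*(p + 1)*(p + 1)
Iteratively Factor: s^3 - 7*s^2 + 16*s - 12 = (s - 2)*(s^2 - 5*s + 6) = (s - 2)^2*(s - 3)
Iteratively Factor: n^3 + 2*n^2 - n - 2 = (n + 2)*(n^2 - 1) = (n - 1)*(n + 2)*(n + 1)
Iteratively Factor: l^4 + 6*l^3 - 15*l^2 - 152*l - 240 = (l + 4)*(l^3 + 2*l^2 - 23*l - 60) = (l + 3)*(l + 4)*(l^2 - l - 20) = (l + 3)*(l + 4)^2*(l - 5)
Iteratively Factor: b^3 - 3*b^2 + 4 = (b + 1)*(b^2 - 4*b + 4) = (b - 2)*(b + 1)*(b - 2)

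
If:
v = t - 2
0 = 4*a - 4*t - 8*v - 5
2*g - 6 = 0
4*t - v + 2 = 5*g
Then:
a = 33/4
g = 3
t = 11/3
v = 5/3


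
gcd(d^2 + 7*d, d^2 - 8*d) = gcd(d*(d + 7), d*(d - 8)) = d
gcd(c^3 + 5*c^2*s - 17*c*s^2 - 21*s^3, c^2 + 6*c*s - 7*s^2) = c + 7*s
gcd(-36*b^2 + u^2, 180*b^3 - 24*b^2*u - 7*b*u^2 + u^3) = -6*b + u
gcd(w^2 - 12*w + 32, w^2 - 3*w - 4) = w - 4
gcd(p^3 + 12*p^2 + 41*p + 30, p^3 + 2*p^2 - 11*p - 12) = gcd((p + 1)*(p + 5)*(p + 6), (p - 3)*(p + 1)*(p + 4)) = p + 1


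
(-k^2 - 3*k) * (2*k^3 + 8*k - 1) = -2*k^5 - 6*k^4 - 8*k^3 - 23*k^2 + 3*k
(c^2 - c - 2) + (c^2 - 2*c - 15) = 2*c^2 - 3*c - 17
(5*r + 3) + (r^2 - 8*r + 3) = r^2 - 3*r + 6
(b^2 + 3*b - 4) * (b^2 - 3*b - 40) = b^4 - 53*b^2 - 108*b + 160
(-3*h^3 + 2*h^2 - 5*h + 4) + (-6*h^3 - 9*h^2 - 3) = -9*h^3 - 7*h^2 - 5*h + 1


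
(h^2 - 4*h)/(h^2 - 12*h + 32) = h/(h - 8)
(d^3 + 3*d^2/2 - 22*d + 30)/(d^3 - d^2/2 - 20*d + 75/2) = (d^2 + 4*d - 12)/(d^2 + 2*d - 15)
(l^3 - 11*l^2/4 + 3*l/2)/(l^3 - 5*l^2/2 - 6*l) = (-4*l^2 + 11*l - 6)/(2*(-2*l^2 + 5*l + 12))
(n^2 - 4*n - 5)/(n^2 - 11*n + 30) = (n + 1)/(n - 6)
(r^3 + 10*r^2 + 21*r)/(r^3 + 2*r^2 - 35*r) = (r + 3)/(r - 5)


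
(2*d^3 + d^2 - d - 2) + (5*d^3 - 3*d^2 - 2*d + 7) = 7*d^3 - 2*d^2 - 3*d + 5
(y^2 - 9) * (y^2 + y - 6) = y^4 + y^3 - 15*y^2 - 9*y + 54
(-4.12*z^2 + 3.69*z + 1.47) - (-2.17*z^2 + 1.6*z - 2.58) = -1.95*z^2 + 2.09*z + 4.05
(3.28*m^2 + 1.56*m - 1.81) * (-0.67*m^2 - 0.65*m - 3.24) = -2.1976*m^4 - 3.1772*m^3 - 10.4285*m^2 - 3.8779*m + 5.8644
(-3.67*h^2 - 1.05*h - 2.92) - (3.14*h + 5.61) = -3.67*h^2 - 4.19*h - 8.53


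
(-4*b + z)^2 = 16*b^2 - 8*b*z + z^2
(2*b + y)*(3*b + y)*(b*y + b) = 6*b^3*y + 6*b^3 + 5*b^2*y^2 + 5*b^2*y + b*y^3 + b*y^2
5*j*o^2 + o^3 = o^2*(5*j + o)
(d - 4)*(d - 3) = d^2 - 7*d + 12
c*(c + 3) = c^2 + 3*c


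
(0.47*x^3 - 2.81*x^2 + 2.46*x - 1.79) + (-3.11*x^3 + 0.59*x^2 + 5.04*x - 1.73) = -2.64*x^3 - 2.22*x^2 + 7.5*x - 3.52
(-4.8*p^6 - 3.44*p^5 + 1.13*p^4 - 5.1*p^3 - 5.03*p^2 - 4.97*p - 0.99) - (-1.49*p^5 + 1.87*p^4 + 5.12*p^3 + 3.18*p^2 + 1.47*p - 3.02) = -4.8*p^6 - 1.95*p^5 - 0.74*p^4 - 10.22*p^3 - 8.21*p^2 - 6.44*p + 2.03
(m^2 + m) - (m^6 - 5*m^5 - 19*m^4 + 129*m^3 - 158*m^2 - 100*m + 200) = -m^6 + 5*m^5 + 19*m^4 - 129*m^3 + 159*m^2 + 101*m - 200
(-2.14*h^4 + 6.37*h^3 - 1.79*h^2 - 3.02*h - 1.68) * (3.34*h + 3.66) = -7.1476*h^5 + 13.4434*h^4 + 17.3356*h^3 - 16.6382*h^2 - 16.6644*h - 6.1488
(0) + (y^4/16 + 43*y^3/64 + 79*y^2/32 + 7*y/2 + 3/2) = y^4/16 + 43*y^3/64 + 79*y^2/32 + 7*y/2 + 3/2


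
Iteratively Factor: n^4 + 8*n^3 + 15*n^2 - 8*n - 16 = (n + 4)*(n^3 + 4*n^2 - n - 4) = (n - 1)*(n + 4)*(n^2 + 5*n + 4) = (n - 1)*(n + 1)*(n + 4)*(n + 4)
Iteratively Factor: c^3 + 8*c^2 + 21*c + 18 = (c + 3)*(c^2 + 5*c + 6) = (c + 3)^2*(c + 2)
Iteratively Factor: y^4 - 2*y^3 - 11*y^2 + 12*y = (y - 4)*(y^3 + 2*y^2 - 3*y) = (y - 4)*(y + 3)*(y^2 - y) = y*(y - 4)*(y + 3)*(y - 1)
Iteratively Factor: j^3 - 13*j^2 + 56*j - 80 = (j - 5)*(j^2 - 8*j + 16) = (j - 5)*(j - 4)*(j - 4)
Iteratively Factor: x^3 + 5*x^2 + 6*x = (x)*(x^2 + 5*x + 6) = x*(x + 3)*(x + 2)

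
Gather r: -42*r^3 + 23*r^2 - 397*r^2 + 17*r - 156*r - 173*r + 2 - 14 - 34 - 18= -42*r^3 - 374*r^2 - 312*r - 64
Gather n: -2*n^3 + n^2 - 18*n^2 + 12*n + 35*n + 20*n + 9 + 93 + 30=-2*n^3 - 17*n^2 + 67*n + 132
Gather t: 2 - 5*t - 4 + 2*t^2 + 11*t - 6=2*t^2 + 6*t - 8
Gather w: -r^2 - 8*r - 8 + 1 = -r^2 - 8*r - 7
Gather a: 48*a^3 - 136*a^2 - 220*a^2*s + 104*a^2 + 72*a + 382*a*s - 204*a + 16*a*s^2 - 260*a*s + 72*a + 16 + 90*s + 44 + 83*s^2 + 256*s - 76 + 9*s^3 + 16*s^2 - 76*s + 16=48*a^3 + a^2*(-220*s - 32) + a*(16*s^2 + 122*s - 60) + 9*s^3 + 99*s^2 + 270*s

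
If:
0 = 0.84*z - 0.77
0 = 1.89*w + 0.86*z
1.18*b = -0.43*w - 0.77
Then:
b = -0.50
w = -0.42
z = 0.92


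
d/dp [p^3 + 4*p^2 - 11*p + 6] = 3*p^2 + 8*p - 11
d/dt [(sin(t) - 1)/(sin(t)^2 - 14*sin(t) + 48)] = (2*sin(t) + cos(t)^2 + 33)*cos(t)/(sin(t)^2 - 14*sin(t) + 48)^2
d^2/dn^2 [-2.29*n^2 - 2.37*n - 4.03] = -4.58000000000000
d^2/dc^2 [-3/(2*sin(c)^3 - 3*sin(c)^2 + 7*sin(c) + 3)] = 3*(36*sin(c)^6 - 66*sin(c)^5 + 16*sin(c)^4 - 21*sin(c)^3 - 53*sin(c)^2 + 141*sin(c) - 116)/(2*sin(c)^3 - 3*sin(c)^2 + 7*sin(c) + 3)^3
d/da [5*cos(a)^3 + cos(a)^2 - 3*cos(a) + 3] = (-15*cos(a)^2 - 2*cos(a) + 3)*sin(a)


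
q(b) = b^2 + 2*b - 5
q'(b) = 2*b + 2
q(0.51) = -3.72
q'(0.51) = 3.02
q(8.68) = 87.70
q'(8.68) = 19.36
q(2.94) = 9.52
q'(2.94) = 7.88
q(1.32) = -0.62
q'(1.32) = 4.64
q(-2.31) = -4.28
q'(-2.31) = -2.62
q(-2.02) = -4.96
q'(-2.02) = -2.04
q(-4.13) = 3.80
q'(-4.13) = -6.26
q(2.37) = 5.36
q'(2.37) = 6.74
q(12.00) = 163.00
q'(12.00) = 26.00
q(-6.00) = 19.00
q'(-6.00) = -10.00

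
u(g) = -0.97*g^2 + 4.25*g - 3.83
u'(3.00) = -1.57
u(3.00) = 0.19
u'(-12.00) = 27.53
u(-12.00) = -194.51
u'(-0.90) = 6.00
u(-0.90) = -8.44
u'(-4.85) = 13.66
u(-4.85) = -47.26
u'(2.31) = -0.23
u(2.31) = 0.81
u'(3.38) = -2.31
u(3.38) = -0.55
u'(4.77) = -5.00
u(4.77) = -5.63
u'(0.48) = 3.32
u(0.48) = -2.01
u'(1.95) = 0.47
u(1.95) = 0.77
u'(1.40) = 1.53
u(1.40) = 0.22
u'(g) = 4.25 - 1.94*g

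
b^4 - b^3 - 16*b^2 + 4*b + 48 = (b - 4)*(b - 2)*(b + 2)*(b + 3)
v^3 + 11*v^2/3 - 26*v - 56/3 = (v - 4)*(v + 2/3)*(v + 7)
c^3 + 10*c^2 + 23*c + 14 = (c + 1)*(c + 2)*(c + 7)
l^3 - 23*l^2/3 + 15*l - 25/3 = (l - 5)*(l - 5/3)*(l - 1)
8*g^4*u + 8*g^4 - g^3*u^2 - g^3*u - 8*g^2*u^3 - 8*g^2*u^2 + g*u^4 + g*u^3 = (-8*g + u)*(-g + u)*(g + u)*(g*u + g)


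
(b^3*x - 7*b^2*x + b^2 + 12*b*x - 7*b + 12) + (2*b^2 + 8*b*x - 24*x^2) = b^3*x - 7*b^2*x + 3*b^2 + 20*b*x - 7*b - 24*x^2 + 12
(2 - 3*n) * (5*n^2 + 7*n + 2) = -15*n^3 - 11*n^2 + 8*n + 4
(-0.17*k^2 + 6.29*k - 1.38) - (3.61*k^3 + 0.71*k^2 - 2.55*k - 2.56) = -3.61*k^3 - 0.88*k^2 + 8.84*k + 1.18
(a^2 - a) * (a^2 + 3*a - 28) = a^4 + 2*a^3 - 31*a^2 + 28*a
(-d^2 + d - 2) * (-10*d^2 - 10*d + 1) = 10*d^4 + 9*d^2 + 21*d - 2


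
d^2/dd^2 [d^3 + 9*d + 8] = 6*d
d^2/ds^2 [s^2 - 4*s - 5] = 2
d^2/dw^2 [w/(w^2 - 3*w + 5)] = 2*(w*(2*w - 3)^2 + 3*(1 - w)*(w^2 - 3*w + 5))/(w^2 - 3*w + 5)^3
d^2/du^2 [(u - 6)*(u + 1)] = 2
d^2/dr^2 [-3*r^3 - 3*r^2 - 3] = -18*r - 6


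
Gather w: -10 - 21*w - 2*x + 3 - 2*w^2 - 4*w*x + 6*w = -2*w^2 + w*(-4*x - 15) - 2*x - 7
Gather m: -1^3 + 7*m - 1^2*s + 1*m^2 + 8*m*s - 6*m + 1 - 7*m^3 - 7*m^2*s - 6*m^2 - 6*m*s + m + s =-7*m^3 + m^2*(-7*s - 5) + m*(2*s + 2)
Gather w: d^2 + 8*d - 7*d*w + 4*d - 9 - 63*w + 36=d^2 + 12*d + w*(-7*d - 63) + 27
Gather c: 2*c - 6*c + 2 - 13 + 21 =10 - 4*c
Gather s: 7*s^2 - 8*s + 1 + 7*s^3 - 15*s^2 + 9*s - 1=7*s^3 - 8*s^2 + s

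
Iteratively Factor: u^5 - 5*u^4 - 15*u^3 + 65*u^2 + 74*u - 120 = (u + 2)*(u^4 - 7*u^3 - u^2 + 67*u - 60) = (u - 4)*(u + 2)*(u^3 - 3*u^2 - 13*u + 15) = (u - 5)*(u - 4)*(u + 2)*(u^2 + 2*u - 3) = (u - 5)*(u - 4)*(u - 1)*(u + 2)*(u + 3)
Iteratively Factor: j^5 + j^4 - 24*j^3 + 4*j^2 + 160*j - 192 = (j + 4)*(j^4 - 3*j^3 - 12*j^2 + 52*j - 48) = (j - 2)*(j + 4)*(j^3 - j^2 - 14*j + 24) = (j - 2)*(j + 4)^2*(j^2 - 5*j + 6) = (j - 3)*(j - 2)*(j + 4)^2*(j - 2)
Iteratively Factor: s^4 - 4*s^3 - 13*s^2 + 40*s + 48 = (s + 1)*(s^3 - 5*s^2 - 8*s + 48) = (s - 4)*(s + 1)*(s^2 - s - 12) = (s - 4)*(s + 1)*(s + 3)*(s - 4)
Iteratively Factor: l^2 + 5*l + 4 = (l + 4)*(l + 1)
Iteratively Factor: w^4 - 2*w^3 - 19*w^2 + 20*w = (w)*(w^3 - 2*w^2 - 19*w + 20) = w*(w - 1)*(w^2 - w - 20) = w*(w - 1)*(w + 4)*(w - 5)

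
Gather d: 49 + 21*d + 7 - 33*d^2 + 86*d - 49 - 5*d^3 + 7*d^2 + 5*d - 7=-5*d^3 - 26*d^2 + 112*d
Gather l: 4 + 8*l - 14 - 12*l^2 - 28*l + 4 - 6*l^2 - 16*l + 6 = -18*l^2 - 36*l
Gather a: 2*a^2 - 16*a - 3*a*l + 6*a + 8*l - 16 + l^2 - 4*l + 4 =2*a^2 + a*(-3*l - 10) + l^2 + 4*l - 12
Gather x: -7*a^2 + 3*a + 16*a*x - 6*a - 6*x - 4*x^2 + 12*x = -7*a^2 - 3*a - 4*x^2 + x*(16*a + 6)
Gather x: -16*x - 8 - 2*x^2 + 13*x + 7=-2*x^2 - 3*x - 1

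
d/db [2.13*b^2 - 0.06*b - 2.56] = 4.26*b - 0.06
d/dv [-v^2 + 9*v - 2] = 9 - 2*v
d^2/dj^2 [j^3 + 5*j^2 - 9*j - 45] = 6*j + 10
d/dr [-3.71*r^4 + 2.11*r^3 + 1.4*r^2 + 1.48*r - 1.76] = -14.84*r^3 + 6.33*r^2 + 2.8*r + 1.48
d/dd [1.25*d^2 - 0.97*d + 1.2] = 2.5*d - 0.97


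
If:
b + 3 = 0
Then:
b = -3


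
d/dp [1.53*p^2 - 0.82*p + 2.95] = 3.06*p - 0.82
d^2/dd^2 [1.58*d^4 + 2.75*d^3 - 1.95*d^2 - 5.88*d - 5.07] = 18.96*d^2 + 16.5*d - 3.9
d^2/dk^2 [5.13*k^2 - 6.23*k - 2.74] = 10.2600000000000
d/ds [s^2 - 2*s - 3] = 2*s - 2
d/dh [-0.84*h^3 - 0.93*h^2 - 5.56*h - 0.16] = -2.52*h^2 - 1.86*h - 5.56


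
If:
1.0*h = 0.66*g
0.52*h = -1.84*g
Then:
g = 0.00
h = 0.00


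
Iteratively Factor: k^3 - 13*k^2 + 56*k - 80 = (k - 4)*(k^2 - 9*k + 20) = (k - 4)^2*(k - 5)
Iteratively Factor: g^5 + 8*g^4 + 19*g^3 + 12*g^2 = (g + 1)*(g^4 + 7*g^3 + 12*g^2) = g*(g + 1)*(g^3 + 7*g^2 + 12*g) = g*(g + 1)*(g + 4)*(g^2 + 3*g) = g^2*(g + 1)*(g + 4)*(g + 3)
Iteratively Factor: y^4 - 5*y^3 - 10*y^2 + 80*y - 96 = (y + 4)*(y^3 - 9*y^2 + 26*y - 24) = (y - 2)*(y + 4)*(y^2 - 7*y + 12) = (y - 3)*(y - 2)*(y + 4)*(y - 4)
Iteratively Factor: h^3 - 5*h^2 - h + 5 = (h - 1)*(h^2 - 4*h - 5) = (h - 1)*(h + 1)*(h - 5)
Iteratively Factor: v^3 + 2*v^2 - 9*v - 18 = (v + 3)*(v^2 - v - 6) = (v - 3)*(v + 3)*(v + 2)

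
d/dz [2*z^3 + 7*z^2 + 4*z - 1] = 6*z^2 + 14*z + 4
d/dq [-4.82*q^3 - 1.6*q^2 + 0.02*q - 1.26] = -14.46*q^2 - 3.2*q + 0.02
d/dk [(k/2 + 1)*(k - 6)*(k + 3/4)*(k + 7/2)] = 2*k^3 + 3*k^2/8 - 211*k/8 - 123/4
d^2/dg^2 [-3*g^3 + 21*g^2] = 42 - 18*g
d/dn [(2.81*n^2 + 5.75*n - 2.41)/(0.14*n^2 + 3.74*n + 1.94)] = (9.7044*n^2 + 11.5776*n + 20.1684)/(0.0196*n^4 + 1.0472*n^3 + 14.5308*n^2 + 14.5112*n + 3.7636)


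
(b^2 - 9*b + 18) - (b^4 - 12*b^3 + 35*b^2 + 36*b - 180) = -b^4 + 12*b^3 - 34*b^2 - 45*b + 198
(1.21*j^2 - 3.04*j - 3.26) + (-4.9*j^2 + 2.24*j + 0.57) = -3.69*j^2 - 0.8*j - 2.69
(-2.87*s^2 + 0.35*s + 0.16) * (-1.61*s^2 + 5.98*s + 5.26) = 4.6207*s^4 - 17.7261*s^3 - 13.2608*s^2 + 2.7978*s + 0.8416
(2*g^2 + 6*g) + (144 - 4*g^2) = -2*g^2 + 6*g + 144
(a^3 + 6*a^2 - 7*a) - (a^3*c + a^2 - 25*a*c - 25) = -a^3*c + a^3 + 5*a^2 + 25*a*c - 7*a + 25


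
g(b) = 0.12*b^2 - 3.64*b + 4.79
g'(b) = 0.24*b - 3.64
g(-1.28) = 9.65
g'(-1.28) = -3.95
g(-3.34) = 18.29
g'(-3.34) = -4.44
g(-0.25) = 5.71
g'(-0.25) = -3.70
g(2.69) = -4.13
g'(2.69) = -2.99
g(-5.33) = 27.60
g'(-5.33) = -4.92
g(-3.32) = 18.20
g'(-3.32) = -4.44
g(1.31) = 0.23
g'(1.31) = -3.33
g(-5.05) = 26.23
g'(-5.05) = -4.85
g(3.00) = -5.05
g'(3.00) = -2.92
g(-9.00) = 47.27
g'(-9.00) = -5.80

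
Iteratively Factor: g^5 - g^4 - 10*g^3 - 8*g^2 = (g + 2)*(g^4 - 3*g^3 - 4*g^2) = (g - 4)*(g + 2)*(g^3 + g^2) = g*(g - 4)*(g + 2)*(g^2 + g) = g^2*(g - 4)*(g + 2)*(g + 1)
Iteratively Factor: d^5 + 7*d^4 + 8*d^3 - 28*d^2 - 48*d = (d)*(d^4 + 7*d^3 + 8*d^2 - 28*d - 48) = d*(d + 4)*(d^3 + 3*d^2 - 4*d - 12) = d*(d + 3)*(d + 4)*(d^2 - 4) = d*(d + 2)*(d + 3)*(d + 4)*(d - 2)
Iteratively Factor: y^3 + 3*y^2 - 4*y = (y - 1)*(y^2 + 4*y) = (y - 1)*(y + 4)*(y)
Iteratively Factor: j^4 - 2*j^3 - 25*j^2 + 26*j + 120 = (j - 3)*(j^3 + j^2 - 22*j - 40) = (j - 5)*(j - 3)*(j^2 + 6*j + 8) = (j - 5)*(j - 3)*(j + 4)*(j + 2)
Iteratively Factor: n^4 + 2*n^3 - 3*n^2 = (n + 3)*(n^3 - n^2) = n*(n + 3)*(n^2 - n) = n^2*(n + 3)*(n - 1)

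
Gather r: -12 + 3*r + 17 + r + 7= 4*r + 12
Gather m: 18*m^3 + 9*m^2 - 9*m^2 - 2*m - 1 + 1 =18*m^3 - 2*m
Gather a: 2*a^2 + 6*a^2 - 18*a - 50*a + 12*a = 8*a^2 - 56*a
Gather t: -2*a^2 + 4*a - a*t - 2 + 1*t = -2*a^2 + 4*a + t*(1 - a) - 2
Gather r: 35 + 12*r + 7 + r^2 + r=r^2 + 13*r + 42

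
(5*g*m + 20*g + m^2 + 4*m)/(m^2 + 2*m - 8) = (5*g + m)/(m - 2)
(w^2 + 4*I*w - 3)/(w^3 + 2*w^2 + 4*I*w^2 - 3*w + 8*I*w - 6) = 1/(w + 2)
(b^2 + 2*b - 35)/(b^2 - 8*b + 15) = (b + 7)/(b - 3)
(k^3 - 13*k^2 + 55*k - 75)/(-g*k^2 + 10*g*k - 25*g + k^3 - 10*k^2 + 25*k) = (3 - k)/(g - k)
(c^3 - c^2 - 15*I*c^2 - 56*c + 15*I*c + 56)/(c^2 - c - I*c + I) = (c^2 - 15*I*c - 56)/(c - I)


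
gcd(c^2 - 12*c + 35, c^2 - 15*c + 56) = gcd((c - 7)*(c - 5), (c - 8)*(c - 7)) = c - 7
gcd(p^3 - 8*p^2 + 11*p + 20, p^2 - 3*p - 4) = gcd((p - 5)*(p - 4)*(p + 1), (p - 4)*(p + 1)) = p^2 - 3*p - 4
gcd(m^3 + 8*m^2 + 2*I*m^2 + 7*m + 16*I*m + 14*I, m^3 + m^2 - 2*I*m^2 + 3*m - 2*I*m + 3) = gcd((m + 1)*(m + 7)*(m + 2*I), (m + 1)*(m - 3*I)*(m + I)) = m + 1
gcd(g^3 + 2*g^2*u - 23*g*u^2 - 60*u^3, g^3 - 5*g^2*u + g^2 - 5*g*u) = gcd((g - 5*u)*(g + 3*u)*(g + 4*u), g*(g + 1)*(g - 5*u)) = -g + 5*u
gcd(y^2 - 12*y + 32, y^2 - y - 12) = y - 4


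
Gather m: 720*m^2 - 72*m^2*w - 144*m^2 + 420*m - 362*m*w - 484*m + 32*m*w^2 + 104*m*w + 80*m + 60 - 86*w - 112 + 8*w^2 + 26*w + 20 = m^2*(576 - 72*w) + m*(32*w^2 - 258*w + 16) + 8*w^2 - 60*w - 32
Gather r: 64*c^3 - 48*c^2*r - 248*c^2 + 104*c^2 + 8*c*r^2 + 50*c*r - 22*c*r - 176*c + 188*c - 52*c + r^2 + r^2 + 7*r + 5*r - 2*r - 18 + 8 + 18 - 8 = 64*c^3 - 144*c^2 - 40*c + r^2*(8*c + 2) + r*(-48*c^2 + 28*c + 10)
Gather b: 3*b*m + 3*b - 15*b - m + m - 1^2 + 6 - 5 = b*(3*m - 12)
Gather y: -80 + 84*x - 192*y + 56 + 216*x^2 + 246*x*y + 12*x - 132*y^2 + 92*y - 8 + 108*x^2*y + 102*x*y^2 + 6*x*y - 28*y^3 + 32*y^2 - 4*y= 216*x^2 + 96*x - 28*y^3 + y^2*(102*x - 100) + y*(108*x^2 + 252*x - 104) - 32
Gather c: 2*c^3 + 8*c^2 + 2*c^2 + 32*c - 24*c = 2*c^3 + 10*c^2 + 8*c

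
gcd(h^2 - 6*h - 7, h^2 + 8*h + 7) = h + 1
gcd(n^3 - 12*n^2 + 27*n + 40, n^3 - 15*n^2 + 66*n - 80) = n^2 - 13*n + 40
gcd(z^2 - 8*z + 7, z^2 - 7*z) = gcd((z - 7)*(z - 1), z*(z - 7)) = z - 7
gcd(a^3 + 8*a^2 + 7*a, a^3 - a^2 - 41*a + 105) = a + 7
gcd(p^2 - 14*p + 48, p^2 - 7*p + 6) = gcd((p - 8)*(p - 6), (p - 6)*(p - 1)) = p - 6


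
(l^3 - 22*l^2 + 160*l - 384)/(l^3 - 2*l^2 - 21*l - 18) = (l^2 - 16*l + 64)/(l^2 + 4*l + 3)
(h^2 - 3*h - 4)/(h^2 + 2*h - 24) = (h + 1)/(h + 6)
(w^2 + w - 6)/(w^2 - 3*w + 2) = (w + 3)/(w - 1)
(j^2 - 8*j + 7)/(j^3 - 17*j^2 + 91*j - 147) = (j - 1)/(j^2 - 10*j + 21)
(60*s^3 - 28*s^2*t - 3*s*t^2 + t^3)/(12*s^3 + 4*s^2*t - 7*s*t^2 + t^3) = (5*s + t)/(s + t)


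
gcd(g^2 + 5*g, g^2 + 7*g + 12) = 1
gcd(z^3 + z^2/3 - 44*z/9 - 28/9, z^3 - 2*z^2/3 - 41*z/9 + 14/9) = z^2 - z/3 - 14/3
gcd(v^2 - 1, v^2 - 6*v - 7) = v + 1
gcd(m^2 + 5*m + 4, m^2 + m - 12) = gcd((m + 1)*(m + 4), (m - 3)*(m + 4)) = m + 4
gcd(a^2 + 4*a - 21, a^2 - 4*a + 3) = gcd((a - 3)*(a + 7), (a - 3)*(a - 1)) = a - 3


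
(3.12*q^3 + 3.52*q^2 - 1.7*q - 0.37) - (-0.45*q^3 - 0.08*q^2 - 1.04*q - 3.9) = 3.57*q^3 + 3.6*q^2 - 0.66*q + 3.53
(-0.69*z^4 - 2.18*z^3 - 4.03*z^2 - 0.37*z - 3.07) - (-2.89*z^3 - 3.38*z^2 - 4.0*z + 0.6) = -0.69*z^4 + 0.71*z^3 - 0.65*z^2 + 3.63*z - 3.67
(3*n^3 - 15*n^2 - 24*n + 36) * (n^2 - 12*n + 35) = 3*n^5 - 51*n^4 + 261*n^3 - 201*n^2 - 1272*n + 1260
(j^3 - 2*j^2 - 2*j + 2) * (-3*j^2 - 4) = -3*j^5 + 6*j^4 + 2*j^3 + 2*j^2 + 8*j - 8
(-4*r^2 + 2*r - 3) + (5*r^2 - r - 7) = r^2 + r - 10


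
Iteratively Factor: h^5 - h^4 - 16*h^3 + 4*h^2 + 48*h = (h)*(h^4 - h^3 - 16*h^2 + 4*h + 48) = h*(h + 2)*(h^3 - 3*h^2 - 10*h + 24) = h*(h + 2)*(h + 3)*(h^2 - 6*h + 8) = h*(h - 2)*(h + 2)*(h + 3)*(h - 4)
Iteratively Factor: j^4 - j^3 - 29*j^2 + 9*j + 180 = (j - 5)*(j^3 + 4*j^2 - 9*j - 36) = (j - 5)*(j - 3)*(j^2 + 7*j + 12) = (j - 5)*(j - 3)*(j + 4)*(j + 3)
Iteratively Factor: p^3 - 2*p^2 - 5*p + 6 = (p + 2)*(p^2 - 4*p + 3) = (p - 3)*(p + 2)*(p - 1)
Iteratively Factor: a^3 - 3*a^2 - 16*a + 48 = (a - 4)*(a^2 + a - 12) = (a - 4)*(a - 3)*(a + 4)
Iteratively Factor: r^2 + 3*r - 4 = (r + 4)*(r - 1)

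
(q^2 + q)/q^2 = (q + 1)/q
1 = 1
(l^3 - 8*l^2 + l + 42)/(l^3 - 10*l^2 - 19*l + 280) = (l^2 - l - 6)/(l^2 - 3*l - 40)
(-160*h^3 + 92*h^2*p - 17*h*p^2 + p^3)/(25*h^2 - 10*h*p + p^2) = (32*h^2 - 12*h*p + p^2)/(-5*h + p)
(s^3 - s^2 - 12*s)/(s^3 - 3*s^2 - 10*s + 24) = s/(s - 2)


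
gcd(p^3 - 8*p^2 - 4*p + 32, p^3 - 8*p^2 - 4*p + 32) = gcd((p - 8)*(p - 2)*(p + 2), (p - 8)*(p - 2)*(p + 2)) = p^3 - 8*p^2 - 4*p + 32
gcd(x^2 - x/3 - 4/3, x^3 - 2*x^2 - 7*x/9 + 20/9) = x^2 - x/3 - 4/3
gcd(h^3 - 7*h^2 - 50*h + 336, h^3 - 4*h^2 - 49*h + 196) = h + 7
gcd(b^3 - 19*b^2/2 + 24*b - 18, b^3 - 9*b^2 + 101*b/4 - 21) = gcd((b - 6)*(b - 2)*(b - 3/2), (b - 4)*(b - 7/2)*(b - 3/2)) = b - 3/2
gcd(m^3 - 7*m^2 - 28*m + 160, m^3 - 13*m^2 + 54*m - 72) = m - 4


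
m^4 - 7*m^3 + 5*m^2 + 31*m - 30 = (m - 5)*(m - 3)*(m - 1)*(m + 2)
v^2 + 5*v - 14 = (v - 2)*(v + 7)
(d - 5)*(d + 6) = d^2 + d - 30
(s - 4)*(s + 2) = s^2 - 2*s - 8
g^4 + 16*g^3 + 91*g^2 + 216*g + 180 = (g + 2)*(g + 3)*(g + 5)*(g + 6)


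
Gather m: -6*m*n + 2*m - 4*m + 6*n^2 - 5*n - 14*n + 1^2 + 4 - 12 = m*(-6*n - 2) + 6*n^2 - 19*n - 7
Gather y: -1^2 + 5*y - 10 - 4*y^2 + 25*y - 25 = -4*y^2 + 30*y - 36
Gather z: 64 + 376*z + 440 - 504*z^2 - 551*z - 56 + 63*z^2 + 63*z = -441*z^2 - 112*z + 448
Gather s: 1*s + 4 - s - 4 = 0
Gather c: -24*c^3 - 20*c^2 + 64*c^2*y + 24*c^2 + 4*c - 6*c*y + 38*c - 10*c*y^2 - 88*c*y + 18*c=-24*c^3 + c^2*(64*y + 4) + c*(-10*y^2 - 94*y + 60)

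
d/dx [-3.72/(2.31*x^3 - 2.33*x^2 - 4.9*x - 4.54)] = (25.7796*x^2 - 17.3352*x - 18.228)/(-2.31*x^3 + 2.33*x^2 + 4.9*x + 4.54)^2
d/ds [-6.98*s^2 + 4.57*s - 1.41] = 4.57 - 13.96*s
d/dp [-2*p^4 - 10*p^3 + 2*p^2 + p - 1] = -8*p^3 - 30*p^2 + 4*p + 1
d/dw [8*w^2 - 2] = 16*w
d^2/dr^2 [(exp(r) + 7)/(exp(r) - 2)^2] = (exp(2*r) + 36*exp(r) + 32)*exp(r)/(exp(4*r) - 8*exp(3*r) + 24*exp(2*r) - 32*exp(r) + 16)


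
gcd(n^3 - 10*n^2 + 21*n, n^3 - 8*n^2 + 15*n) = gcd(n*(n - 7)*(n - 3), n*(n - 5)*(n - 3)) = n^2 - 3*n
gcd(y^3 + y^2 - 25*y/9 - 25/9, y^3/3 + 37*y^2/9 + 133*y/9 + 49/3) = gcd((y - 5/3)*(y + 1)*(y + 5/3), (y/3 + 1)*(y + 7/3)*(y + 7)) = 1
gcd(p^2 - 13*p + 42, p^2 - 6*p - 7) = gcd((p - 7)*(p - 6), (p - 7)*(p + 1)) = p - 7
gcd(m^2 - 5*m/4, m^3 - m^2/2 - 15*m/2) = m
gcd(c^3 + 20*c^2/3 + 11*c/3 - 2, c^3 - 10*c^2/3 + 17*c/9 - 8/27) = c - 1/3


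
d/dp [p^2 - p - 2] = 2*p - 1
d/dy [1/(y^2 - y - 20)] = (1 - 2*y)/(-y^2 + y + 20)^2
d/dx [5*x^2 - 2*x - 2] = 10*x - 2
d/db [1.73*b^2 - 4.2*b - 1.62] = 3.46*b - 4.2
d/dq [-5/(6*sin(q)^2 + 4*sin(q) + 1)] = 20*(3*sin(q) + 1)*cos(q)/(6*sin(q)^2 + 4*sin(q) + 1)^2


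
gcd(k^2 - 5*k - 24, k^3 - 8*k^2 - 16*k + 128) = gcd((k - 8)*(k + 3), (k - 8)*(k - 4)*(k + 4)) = k - 8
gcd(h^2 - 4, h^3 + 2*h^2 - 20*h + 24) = h - 2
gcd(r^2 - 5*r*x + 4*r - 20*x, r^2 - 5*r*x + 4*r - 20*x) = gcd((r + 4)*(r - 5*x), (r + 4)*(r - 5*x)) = -r^2 + 5*r*x - 4*r + 20*x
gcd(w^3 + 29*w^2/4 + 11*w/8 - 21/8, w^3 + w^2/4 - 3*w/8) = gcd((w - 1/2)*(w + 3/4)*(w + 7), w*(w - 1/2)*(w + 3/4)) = w^2 + w/4 - 3/8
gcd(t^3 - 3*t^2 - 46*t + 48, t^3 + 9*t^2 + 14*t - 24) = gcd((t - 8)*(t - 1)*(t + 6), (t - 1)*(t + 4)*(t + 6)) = t^2 + 5*t - 6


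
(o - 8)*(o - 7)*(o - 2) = o^3 - 17*o^2 + 86*o - 112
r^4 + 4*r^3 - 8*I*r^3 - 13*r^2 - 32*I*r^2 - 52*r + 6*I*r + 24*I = (r + 4)*(r - 6*I)*(r - I)^2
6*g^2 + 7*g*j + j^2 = (g + j)*(6*g + j)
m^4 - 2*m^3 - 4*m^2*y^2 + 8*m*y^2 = m*(m - 2)*(m - 2*y)*(m + 2*y)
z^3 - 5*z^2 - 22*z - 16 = (z - 8)*(z + 1)*(z + 2)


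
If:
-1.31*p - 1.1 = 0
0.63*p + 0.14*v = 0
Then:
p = -0.84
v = 3.78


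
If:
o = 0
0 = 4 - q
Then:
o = 0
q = 4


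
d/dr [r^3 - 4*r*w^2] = 3*r^2 - 4*w^2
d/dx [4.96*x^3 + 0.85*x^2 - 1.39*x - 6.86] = 14.88*x^2 + 1.7*x - 1.39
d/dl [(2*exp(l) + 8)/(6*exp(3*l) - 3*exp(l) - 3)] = 2*(-(exp(l) + 4)*(6*exp(2*l) - 1) + 2*exp(3*l) - exp(l) - 1)*exp(l)/(3*(-2*exp(3*l) + exp(l) + 1)^2)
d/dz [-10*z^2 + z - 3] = 1 - 20*z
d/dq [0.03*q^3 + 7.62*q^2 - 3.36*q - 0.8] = 0.09*q^2 + 15.24*q - 3.36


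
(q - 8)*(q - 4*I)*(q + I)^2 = q^4 - 8*q^3 - 2*I*q^3 + 7*q^2 + 16*I*q^2 - 56*q + 4*I*q - 32*I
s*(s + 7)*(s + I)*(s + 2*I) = s^4 + 7*s^3 + 3*I*s^3 - 2*s^2 + 21*I*s^2 - 14*s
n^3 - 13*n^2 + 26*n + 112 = (n - 8)*(n - 7)*(n + 2)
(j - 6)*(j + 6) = j^2 - 36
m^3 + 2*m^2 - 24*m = m*(m - 4)*(m + 6)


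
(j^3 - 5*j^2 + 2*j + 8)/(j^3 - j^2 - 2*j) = (j - 4)/j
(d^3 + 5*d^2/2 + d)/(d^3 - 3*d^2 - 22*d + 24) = d*(2*d^2 + 5*d + 2)/(2*(d^3 - 3*d^2 - 22*d + 24))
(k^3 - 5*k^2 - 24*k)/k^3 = 1 - 5/k - 24/k^2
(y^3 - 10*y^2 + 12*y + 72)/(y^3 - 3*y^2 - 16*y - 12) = (y - 6)/(y + 1)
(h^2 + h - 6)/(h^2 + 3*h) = (h - 2)/h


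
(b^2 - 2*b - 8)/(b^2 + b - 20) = (b + 2)/(b + 5)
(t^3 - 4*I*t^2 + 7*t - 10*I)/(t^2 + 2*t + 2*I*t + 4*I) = (t^2 - 6*I*t - 5)/(t + 2)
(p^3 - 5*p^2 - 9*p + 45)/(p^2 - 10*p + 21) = (p^2 - 2*p - 15)/(p - 7)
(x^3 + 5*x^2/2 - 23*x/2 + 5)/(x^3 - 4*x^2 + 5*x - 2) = (2*x^2 + 9*x - 5)/(2*(x^2 - 2*x + 1))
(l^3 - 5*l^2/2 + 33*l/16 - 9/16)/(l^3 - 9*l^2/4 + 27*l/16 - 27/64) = 4*(l - 1)/(4*l - 3)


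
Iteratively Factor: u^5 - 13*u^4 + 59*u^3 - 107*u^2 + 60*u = (u - 3)*(u^4 - 10*u^3 + 29*u^2 - 20*u) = u*(u - 3)*(u^3 - 10*u^2 + 29*u - 20) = u*(u - 4)*(u - 3)*(u^2 - 6*u + 5) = u*(u - 4)*(u - 3)*(u - 1)*(u - 5)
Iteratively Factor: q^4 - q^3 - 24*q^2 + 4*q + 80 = (q - 5)*(q^3 + 4*q^2 - 4*q - 16) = (q - 5)*(q + 2)*(q^2 + 2*q - 8) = (q - 5)*(q + 2)*(q + 4)*(q - 2)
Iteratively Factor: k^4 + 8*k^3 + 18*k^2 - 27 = (k - 1)*(k^3 + 9*k^2 + 27*k + 27) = (k - 1)*(k + 3)*(k^2 + 6*k + 9) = (k - 1)*(k + 3)^2*(k + 3)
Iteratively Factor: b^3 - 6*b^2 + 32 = (b - 4)*(b^2 - 2*b - 8) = (b - 4)^2*(b + 2)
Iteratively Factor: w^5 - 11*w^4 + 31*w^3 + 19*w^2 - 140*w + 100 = (w + 2)*(w^4 - 13*w^3 + 57*w^2 - 95*w + 50) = (w - 5)*(w + 2)*(w^3 - 8*w^2 + 17*w - 10) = (w - 5)^2*(w + 2)*(w^2 - 3*w + 2) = (w - 5)^2*(w - 2)*(w + 2)*(w - 1)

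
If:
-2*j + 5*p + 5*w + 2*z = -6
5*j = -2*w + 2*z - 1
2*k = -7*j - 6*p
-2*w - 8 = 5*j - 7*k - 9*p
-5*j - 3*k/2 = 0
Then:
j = -108/505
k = 72/101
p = 6/505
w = -463/505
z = -961/1010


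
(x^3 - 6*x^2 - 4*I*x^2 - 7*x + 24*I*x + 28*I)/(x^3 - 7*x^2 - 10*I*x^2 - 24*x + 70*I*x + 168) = (x + 1)/(x - 6*I)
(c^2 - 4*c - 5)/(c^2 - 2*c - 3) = (c - 5)/(c - 3)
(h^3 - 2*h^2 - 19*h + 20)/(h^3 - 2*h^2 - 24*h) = (h^2 - 6*h + 5)/(h*(h - 6))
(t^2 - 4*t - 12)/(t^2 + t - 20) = (t^2 - 4*t - 12)/(t^2 + t - 20)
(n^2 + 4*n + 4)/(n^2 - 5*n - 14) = (n + 2)/(n - 7)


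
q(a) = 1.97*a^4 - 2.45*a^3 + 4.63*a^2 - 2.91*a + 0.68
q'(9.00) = 5229.60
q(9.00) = 11488.64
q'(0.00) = -2.91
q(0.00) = 0.68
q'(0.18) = -1.44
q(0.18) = 0.29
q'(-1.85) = -95.09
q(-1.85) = 60.50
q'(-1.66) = -74.58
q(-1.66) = 44.43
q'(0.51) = 0.95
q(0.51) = 0.21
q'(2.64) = 115.30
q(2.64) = 75.88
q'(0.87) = 4.77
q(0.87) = 1.17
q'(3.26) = 222.18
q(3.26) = 178.02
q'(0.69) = 2.57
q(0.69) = 0.52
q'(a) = 7.88*a^3 - 7.35*a^2 + 9.26*a - 2.91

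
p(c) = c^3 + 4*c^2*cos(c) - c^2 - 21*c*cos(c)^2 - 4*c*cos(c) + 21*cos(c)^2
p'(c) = -4*c^2*sin(c) + 3*c^2 + 42*c*sin(c)*cos(c) + 4*c*sin(c) + 8*c*cos(c) - 2*c - 42*sin(c)*cos(c) - 21*cos(c)^2 - 4*cos(c)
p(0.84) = 1.03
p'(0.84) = -10.04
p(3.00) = -46.92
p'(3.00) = -34.50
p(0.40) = 9.71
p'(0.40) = -27.54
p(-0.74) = 22.78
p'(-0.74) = 24.21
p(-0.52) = 26.37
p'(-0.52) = 8.05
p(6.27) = 228.69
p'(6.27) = 129.38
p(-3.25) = -11.61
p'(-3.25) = 60.48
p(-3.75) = -58.10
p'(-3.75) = 116.29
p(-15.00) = -4135.39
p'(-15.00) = 1079.38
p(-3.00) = -1.19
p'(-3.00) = 23.44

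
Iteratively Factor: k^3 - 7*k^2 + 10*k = (k - 2)*(k^2 - 5*k) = k*(k - 2)*(k - 5)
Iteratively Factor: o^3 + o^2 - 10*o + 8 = (o + 4)*(o^2 - 3*o + 2) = (o - 2)*(o + 4)*(o - 1)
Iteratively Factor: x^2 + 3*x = (x)*(x + 3)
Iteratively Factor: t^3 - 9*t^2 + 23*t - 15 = (t - 3)*(t^2 - 6*t + 5) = (t - 5)*(t - 3)*(t - 1)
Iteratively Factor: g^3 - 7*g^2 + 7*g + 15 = (g - 3)*(g^2 - 4*g - 5) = (g - 5)*(g - 3)*(g + 1)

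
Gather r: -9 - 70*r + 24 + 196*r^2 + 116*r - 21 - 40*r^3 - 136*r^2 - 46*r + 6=-40*r^3 + 60*r^2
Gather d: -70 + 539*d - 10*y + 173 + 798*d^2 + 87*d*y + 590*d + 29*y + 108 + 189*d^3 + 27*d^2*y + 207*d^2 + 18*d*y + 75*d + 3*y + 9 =189*d^3 + d^2*(27*y + 1005) + d*(105*y + 1204) + 22*y + 220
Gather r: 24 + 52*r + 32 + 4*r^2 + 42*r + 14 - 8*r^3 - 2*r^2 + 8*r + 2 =-8*r^3 + 2*r^2 + 102*r + 72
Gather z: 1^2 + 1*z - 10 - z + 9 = 0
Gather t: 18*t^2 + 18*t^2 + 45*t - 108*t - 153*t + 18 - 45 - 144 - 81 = 36*t^2 - 216*t - 252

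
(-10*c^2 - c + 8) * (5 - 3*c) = 30*c^3 - 47*c^2 - 29*c + 40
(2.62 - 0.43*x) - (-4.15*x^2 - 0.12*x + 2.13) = 4.15*x^2 - 0.31*x + 0.49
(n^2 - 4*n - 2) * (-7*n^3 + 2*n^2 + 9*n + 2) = -7*n^5 + 30*n^4 + 15*n^3 - 38*n^2 - 26*n - 4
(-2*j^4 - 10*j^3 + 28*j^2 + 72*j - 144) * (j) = -2*j^5 - 10*j^4 + 28*j^3 + 72*j^2 - 144*j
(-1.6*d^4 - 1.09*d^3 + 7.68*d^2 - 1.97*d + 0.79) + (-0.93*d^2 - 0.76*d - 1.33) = -1.6*d^4 - 1.09*d^3 + 6.75*d^2 - 2.73*d - 0.54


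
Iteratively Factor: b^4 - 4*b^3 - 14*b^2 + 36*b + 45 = (b + 3)*(b^3 - 7*b^2 + 7*b + 15) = (b + 1)*(b + 3)*(b^2 - 8*b + 15) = (b - 5)*(b + 1)*(b + 3)*(b - 3)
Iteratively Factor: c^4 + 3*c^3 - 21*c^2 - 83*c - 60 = (c + 3)*(c^3 - 21*c - 20) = (c - 5)*(c + 3)*(c^2 + 5*c + 4) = (c - 5)*(c + 1)*(c + 3)*(c + 4)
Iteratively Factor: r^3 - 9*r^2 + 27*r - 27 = (r - 3)*(r^2 - 6*r + 9) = (r - 3)^2*(r - 3)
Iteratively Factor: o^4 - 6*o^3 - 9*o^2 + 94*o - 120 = (o + 4)*(o^3 - 10*o^2 + 31*o - 30) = (o - 2)*(o + 4)*(o^2 - 8*o + 15) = (o - 5)*(o - 2)*(o + 4)*(o - 3)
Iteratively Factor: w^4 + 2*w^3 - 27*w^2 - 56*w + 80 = (w - 5)*(w^3 + 7*w^2 + 8*w - 16) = (w - 5)*(w + 4)*(w^2 + 3*w - 4) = (w - 5)*(w - 1)*(w + 4)*(w + 4)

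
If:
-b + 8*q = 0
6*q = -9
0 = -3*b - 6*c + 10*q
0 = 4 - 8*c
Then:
No Solution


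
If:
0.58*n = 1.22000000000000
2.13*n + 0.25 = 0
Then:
No Solution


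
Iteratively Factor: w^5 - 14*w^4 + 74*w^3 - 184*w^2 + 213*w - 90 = (w - 3)*(w^4 - 11*w^3 + 41*w^2 - 61*w + 30) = (w - 3)^2*(w^3 - 8*w^2 + 17*w - 10) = (w - 3)^2*(w - 1)*(w^2 - 7*w + 10) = (w - 5)*(w - 3)^2*(w - 1)*(w - 2)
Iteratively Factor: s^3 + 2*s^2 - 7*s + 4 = (s - 1)*(s^2 + 3*s - 4) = (s - 1)*(s + 4)*(s - 1)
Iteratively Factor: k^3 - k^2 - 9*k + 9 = (k - 3)*(k^2 + 2*k - 3) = (k - 3)*(k - 1)*(k + 3)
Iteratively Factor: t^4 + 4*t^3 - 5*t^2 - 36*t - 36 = (t - 3)*(t^3 + 7*t^2 + 16*t + 12) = (t - 3)*(t + 3)*(t^2 + 4*t + 4) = (t - 3)*(t + 2)*(t + 3)*(t + 2)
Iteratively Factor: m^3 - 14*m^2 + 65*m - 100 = (m - 4)*(m^2 - 10*m + 25) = (m - 5)*(m - 4)*(m - 5)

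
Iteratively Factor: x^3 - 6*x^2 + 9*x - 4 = (x - 1)*(x^2 - 5*x + 4) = (x - 1)^2*(x - 4)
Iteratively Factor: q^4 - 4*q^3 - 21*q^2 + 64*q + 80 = (q + 1)*(q^3 - 5*q^2 - 16*q + 80) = (q + 1)*(q + 4)*(q^2 - 9*q + 20) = (q - 5)*(q + 1)*(q + 4)*(q - 4)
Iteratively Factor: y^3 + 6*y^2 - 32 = (y + 4)*(y^2 + 2*y - 8) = (y - 2)*(y + 4)*(y + 4)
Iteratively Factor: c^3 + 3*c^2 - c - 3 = (c - 1)*(c^2 + 4*c + 3) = (c - 1)*(c + 3)*(c + 1)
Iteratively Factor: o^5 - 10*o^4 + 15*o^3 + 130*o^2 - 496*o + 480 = (o + 4)*(o^4 - 14*o^3 + 71*o^2 - 154*o + 120) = (o - 5)*(o + 4)*(o^3 - 9*o^2 + 26*o - 24) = (o - 5)*(o - 4)*(o + 4)*(o^2 - 5*o + 6) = (o - 5)*(o - 4)*(o - 3)*(o + 4)*(o - 2)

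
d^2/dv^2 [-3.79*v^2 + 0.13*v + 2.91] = -7.58000000000000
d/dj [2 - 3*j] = -3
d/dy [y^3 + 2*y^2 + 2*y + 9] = 3*y^2 + 4*y + 2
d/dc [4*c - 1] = 4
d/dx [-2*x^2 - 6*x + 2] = -4*x - 6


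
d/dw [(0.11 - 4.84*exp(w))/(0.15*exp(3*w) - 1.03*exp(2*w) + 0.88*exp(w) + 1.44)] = (1.452*exp(3*w) - 5.0347*exp(2*w) + 0.2266*exp(w) - 7.0664)*exp(w)/(0.0225*exp(6*w) - 0.309*exp(5*w) + 1.3249*exp(4*w) - 1.3808*exp(3*w) - 2.192*exp(2*w) + 2.5344*exp(w) + 2.0736)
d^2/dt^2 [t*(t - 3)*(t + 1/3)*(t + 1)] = 12*t^2 - 10*t - 22/3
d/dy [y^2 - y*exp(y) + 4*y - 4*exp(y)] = -y*exp(y) + 2*y - 5*exp(y) + 4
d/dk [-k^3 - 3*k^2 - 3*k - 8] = -3*k^2 - 6*k - 3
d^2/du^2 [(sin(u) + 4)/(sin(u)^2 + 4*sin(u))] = (cos(u)^2 + 1)/sin(u)^3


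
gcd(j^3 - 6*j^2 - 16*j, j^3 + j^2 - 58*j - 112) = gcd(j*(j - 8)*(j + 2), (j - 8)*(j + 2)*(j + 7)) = j^2 - 6*j - 16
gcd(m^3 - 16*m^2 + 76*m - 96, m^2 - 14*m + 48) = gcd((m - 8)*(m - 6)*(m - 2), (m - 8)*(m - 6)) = m^2 - 14*m + 48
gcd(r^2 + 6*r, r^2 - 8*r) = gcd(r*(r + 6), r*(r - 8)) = r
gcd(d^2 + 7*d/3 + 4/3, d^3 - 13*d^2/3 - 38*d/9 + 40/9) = d + 4/3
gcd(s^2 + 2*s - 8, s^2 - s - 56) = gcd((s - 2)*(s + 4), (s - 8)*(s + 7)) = 1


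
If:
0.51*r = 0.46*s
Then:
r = 0.901960784313726*s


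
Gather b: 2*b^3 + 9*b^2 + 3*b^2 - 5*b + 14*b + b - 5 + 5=2*b^3 + 12*b^2 + 10*b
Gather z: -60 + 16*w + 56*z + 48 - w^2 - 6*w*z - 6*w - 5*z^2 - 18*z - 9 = -w^2 + 10*w - 5*z^2 + z*(38 - 6*w) - 21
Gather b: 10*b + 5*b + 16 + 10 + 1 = 15*b + 27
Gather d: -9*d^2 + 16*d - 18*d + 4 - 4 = -9*d^2 - 2*d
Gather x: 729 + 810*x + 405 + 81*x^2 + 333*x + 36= 81*x^2 + 1143*x + 1170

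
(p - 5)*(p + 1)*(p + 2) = p^3 - 2*p^2 - 13*p - 10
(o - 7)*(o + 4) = o^2 - 3*o - 28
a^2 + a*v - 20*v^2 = (a - 4*v)*(a + 5*v)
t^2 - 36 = (t - 6)*(t + 6)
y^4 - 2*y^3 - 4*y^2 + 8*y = y*(y - 2)^2*(y + 2)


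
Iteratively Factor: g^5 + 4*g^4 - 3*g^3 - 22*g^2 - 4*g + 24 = (g + 3)*(g^4 + g^3 - 6*g^2 - 4*g + 8) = (g + 2)*(g + 3)*(g^3 - g^2 - 4*g + 4) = (g - 1)*(g + 2)*(g + 3)*(g^2 - 4) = (g - 1)*(g + 2)^2*(g + 3)*(g - 2)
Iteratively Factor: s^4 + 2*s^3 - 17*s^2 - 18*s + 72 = (s - 2)*(s^3 + 4*s^2 - 9*s - 36) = (s - 3)*(s - 2)*(s^2 + 7*s + 12) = (s - 3)*(s - 2)*(s + 3)*(s + 4)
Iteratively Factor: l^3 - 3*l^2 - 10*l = (l + 2)*(l^2 - 5*l) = (l - 5)*(l + 2)*(l)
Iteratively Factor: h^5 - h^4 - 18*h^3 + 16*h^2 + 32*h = (h + 1)*(h^4 - 2*h^3 - 16*h^2 + 32*h) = (h - 4)*(h + 1)*(h^3 + 2*h^2 - 8*h) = (h - 4)*(h - 2)*(h + 1)*(h^2 + 4*h) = h*(h - 4)*(h - 2)*(h + 1)*(h + 4)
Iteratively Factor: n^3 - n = (n + 1)*(n^2 - n) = n*(n + 1)*(n - 1)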